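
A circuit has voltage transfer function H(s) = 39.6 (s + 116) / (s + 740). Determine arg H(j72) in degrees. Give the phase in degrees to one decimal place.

∠(j72 + 116) = arctan(72/116) = 31.83°
∠(j72 + 740) = arctan(72/740) = 5.56°
∠H(j72) = 31.83° − 5.56° = 26.27°

26.3°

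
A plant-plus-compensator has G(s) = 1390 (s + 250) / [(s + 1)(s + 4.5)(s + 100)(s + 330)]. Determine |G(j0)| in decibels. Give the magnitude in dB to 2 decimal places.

7.38 dB

G(0) = 1390 × 250 / (1 × 4.5 × 100 × 330) = 2.3401
20 log₁₀(2.3401) = 7.385 dB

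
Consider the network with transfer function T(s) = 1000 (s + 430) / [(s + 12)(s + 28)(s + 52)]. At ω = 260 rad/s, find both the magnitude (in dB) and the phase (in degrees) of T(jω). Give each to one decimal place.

|T| = -31.1 dB, ∠T = -218.7°

|j260 + 430| = √(260² + 430²) = 502.5
|j260 + 12| = √(260² + 12²) = 260.3
|j260 + 28| = √(260² + 28²) = 261.5
|j260 + 52| = √(260² + 52²) = 265.1
|T(j260)| = 1000 × 502.5 / (260.3 × 261.5 × 265.1) = 0.027844
20 log₁₀(0.027844) = -31.11 dB
∠(j260 + 430) = arctan(260/430) = 31.16°
∠(j260 + 12) = arctan(260/12) = 87.36°
∠(j260 + 28) = arctan(260/28) = 83.85°
∠(j260 + 52) = arctan(260/52) = 78.69°
∠T(j260) = 31.16° − (87.36° + 83.85° + 78.69°) = -218.74°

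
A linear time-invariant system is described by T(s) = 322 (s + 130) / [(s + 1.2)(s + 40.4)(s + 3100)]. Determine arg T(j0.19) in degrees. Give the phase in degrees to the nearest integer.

-9 deg

∠(j0.19 + 130) = arctan(0.19/130) = 0.08°
∠(j0.19 + 1.2) = arctan(0.19/1.2) = 9.00°
∠(j0.19 + 40.4) = arctan(0.19/40.4) = 0.27°
∠(j0.19 + 3100) = arctan(0.19/3100) = 0.00°
∠T(j0.19) = 0.08° − (9.00° + 0.27° + 0.00°) = -9.19°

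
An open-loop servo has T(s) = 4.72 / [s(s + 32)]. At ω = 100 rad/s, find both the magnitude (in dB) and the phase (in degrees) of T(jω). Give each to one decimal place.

|j100 + 32| = √(100² + 32²) = 105
|j100| = 100
|T(j100)| = 4.72 / (105 × 100) = 0.00044954
20 log₁₀(0.00044954) = -66.94 dB
∠(j100 + 32) = arctan(100/32) = 72.26°
∠(j100) = 90.00°
∠T(j100) = − (72.26° + 90.00°) = -162.26°

|T| = -66.9 dB, ∠T = -162.3°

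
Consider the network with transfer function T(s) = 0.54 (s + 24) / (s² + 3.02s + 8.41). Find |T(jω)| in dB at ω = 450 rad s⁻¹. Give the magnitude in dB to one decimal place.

-58.4 dB

|j450 + 24| = √(450² + 24²) = 450.6
|(j450)² + 3.02(j450) + 8.41| = |-2.0249e+05 + j1359| = 2.025e+05
|T(j450)| = 0.54 × 450.6 / 2.025e+05 = 0.0012017
20 log₁₀(0.0012017) = -58.40 dB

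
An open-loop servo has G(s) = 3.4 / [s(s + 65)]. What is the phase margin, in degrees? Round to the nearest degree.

90°

Gain crossover: |G(jω)| = 1 at ω ≈ 0.0523 rad/s.
∠G(j0.0523) = −90° − arctan(0.0523/65) ≈ -90.05°
PM = 180° + (-90.05°) = 89.95°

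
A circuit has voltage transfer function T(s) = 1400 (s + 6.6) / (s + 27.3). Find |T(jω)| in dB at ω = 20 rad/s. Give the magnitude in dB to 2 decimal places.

58.80 dB

|j20 + 6.6| = √(20² + 6.6²) = 21.06
|j20 + 27.3| = √(20² + 27.3²) = 33.84
|T(j20)| = 1400 × 21.06 / 33.84 = 871.26
20 log₁₀(871.26) = 58.803 dB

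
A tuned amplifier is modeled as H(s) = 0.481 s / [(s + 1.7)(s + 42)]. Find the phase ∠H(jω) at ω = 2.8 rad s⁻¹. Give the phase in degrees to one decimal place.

27.4°

∠(j2.8) = 90.00°
∠(j2.8 + 1.7) = arctan(2.8/1.7) = 58.74°
∠(j2.8 + 42) = arctan(2.8/42) = 3.81°
∠H(j2.8) = 90.00° − (58.74° + 3.81°) = 27.45°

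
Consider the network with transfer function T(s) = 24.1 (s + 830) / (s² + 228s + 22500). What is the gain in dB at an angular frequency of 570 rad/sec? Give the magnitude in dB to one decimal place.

|j570 + 830| = √(570² + 830²) = 1007
|(j570)² + 228(j570) + 22500| = |-3.024e+05 + j1.2996e+05| = 3.291e+05
|T(j570)| = 24.1 × 1007 / 3.291e+05 = 0.073724
20 log₁₀(0.073724) = -22.65 dB

-22.6 dB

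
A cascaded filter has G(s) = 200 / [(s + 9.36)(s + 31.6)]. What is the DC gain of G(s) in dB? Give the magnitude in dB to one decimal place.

G(0) = 200 / (9.36 × 31.6) = 0.67619
20 log₁₀(0.67619) = -3.40 dB

-3.4 dB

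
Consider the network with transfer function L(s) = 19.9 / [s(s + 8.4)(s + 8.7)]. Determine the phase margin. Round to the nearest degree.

Gain crossover: |L(jω)| = 1 at ω ≈ 0.272 rad s⁻¹.
∠L(j0.272) = −90° − arctan(0.272/8.4) − arctan(0.272/8.7) ≈ -93.65°
PM = 180° + (-93.65°) = 86.35°

86°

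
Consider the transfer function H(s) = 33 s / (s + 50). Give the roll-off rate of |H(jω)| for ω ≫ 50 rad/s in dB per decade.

0 dB/decade

With 1 zero and 1 pole, the high-frequency asymptotic slope is 20 × (1 − 1) = 0 dB/decade.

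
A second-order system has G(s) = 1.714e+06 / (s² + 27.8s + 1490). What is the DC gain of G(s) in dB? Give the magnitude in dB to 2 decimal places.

61.22 dB

G(0) = 1.714e+06 / 1490 = 1150.3
20 log₁₀(1150.3) = 61.216 dB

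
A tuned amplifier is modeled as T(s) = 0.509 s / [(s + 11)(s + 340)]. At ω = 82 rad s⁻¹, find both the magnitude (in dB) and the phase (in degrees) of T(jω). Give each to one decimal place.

|T| = -56.8 dB, ∠T = -5.9°

|j82| = 82
|j82 + 11| = √(82² + 11²) = 82.73
|j82 + 340| = √(82² + 340²) = 349.7
|T(j82)| = 0.509 × 82 / (82.73 × 349.7) = 0.0014424
20 log₁₀(0.0014424) = -56.82 dB
∠(j82) = 90.00°
∠(j82 + 11) = arctan(82/11) = 82.36°
∠(j82 + 340) = arctan(82/340) = 13.56°
∠T(j82) = 90.00° − (82.36° + 13.56°) = -5.92°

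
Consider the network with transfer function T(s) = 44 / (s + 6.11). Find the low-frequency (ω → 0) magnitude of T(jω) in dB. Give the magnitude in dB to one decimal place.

17.1 dB

T(0) = 44 / 6.11 = 7.2013
20 log₁₀(7.2013) = 17.15 dB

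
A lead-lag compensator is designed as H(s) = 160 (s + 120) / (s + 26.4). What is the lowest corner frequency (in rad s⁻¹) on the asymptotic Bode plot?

26.4 rad s⁻¹

Break frequencies occur at each pole and zero magnitude: 26.4 rad s⁻¹, 120 rad s⁻¹.
The lowest is 26.4 rad s⁻¹.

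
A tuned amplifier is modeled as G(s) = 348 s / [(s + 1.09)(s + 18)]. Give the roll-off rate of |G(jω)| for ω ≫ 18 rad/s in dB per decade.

With 1 zero and 2 poles, the high-frequency asymptotic slope is 20 × (1 − 2) = -20 dB/decade.

-20 dB/decade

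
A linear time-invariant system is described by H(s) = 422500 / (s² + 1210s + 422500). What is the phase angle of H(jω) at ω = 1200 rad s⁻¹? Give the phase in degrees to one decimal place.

-125.0°

∠[(j1200)² + 1210(j1200) + 422500] = ∠[-1.0175e+06 + j1.452e+06] = 125.02°
∠H(j1200) = −125.02° = -125.02°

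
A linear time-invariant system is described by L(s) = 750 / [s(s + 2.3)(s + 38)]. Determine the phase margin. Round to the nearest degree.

Gain crossover: |L(jω)| = 1 at ω ≈ 4.14 rad/s.
∠L(j4.14) = −90° − arctan(4.14/2.3) − arctan(4.14/38) ≈ -157.18°
PM = 180° + (-157.18°) = 22.82°

23°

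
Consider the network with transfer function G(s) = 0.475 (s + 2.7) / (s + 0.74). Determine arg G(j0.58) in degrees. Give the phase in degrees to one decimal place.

-26.0°

∠(j0.58 + 2.7) = arctan(0.58/2.7) = 12.12°
∠(j0.58 + 0.74) = arctan(0.58/0.74) = 38.09°
∠G(j0.58) = 12.12° − 38.09° = -25.97°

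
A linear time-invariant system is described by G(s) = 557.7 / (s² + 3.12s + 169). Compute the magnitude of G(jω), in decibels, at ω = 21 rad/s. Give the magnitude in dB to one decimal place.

|(j21)² + 3.12(j21) + 169| = |-272 + j65.52| = 279.8
|G(j21)| = 557.7 / 279.8 = 1.9934
20 log₁₀(1.9934) = 5.99 dB

6.0 dB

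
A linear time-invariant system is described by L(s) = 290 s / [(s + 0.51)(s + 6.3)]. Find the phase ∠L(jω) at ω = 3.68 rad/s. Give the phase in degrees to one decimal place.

-22.4°

∠(j3.68) = 90.00°
∠(j3.68 + 0.51) = arctan(3.68/0.51) = 82.11°
∠(j3.68 + 6.3) = arctan(3.68/6.3) = 30.29°
∠L(j3.68) = 90.00° − (82.11° + 30.29°) = -22.40°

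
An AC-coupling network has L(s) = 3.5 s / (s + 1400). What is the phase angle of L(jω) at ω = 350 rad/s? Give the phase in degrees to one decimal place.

∠(j350) = 90.00°
∠(j350 + 1400) = arctan(350/1400) = 14.04°
∠L(j350) = 90.00° − 14.04° = 75.96°

76.0°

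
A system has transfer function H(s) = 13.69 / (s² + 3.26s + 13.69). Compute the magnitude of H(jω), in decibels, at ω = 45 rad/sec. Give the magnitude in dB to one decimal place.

|(j45)² + 3.26(j45) + 13.69| = |-2011.3 + j146.7| = 2017
|H(j45)| = 13.69 / 2017 = 0.0067885
20 log₁₀(0.0067885) = -43.36 dB

-43.4 dB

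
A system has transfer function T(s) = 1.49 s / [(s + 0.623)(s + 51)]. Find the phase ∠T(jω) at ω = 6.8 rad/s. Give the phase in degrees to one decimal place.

-2.4°

∠(j6.8) = 90.00°
∠(j6.8 + 0.623) = arctan(6.8/0.623) = 84.77°
∠(j6.8 + 51) = arctan(6.8/51) = 7.59°
∠T(j6.8) = 90.00° − (84.77° + 7.59°) = -2.36°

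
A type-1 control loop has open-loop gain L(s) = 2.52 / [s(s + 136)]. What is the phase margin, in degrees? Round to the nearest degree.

90 deg

Gain crossover: |L(jω)| = 1 at ω ≈ 0.0185 rad/sec.
∠L(j0.0185) = −90° − arctan(0.0185/136) ≈ -90.01°
PM = 180° + (-90.01°) = 89.99°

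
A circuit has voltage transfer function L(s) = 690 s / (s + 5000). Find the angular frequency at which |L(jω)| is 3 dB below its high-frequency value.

For a single-pole high-pass, the −3 dB point is at the pole: ω = 5000 rad/sec.

5000 rad/sec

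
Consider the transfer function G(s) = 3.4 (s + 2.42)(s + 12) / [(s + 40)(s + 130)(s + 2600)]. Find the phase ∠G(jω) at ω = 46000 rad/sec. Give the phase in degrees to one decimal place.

∠(j46000 + 2.42) = arctan(46000/2.42) = 90.00°
∠(j46000 + 12) = arctan(46000/12) = 89.99°
∠(j46000 + 40) = arctan(46000/40) = 89.95°
∠(j46000 + 130) = arctan(46000/130) = 89.84°
∠(j46000 + 2600) = arctan(46000/2600) = 86.76°
∠G(j46000) = 90.00° + 89.99° − (89.95° + 89.84° + 86.76°) = -86.57°

-86.6°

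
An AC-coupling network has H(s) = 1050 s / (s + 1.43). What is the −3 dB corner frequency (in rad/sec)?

For a single-pole high-pass, the −3 dB point is at the pole: ω = 1.43 rad/sec.

1.43 rad/sec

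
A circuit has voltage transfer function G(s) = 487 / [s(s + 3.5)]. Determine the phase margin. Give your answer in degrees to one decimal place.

Gain crossover: |G(jω)| = 1 at ω ≈ 21.9 rad/s.
∠G(j21.9) = −90° − arctan(21.9/3.5) ≈ -170.93°
PM = 180° + (-170.93°) = 9.07°

9.1 deg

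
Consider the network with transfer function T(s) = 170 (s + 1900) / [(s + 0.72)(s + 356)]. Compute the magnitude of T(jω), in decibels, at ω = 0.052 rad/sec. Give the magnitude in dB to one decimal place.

|j0.052 + 1900| = √(0.052² + 1900²) = 1900
|j0.052 + 0.72| = √(0.052² + 0.72²) = 0.7219
|j0.052 + 356| = √(0.052² + 356²) = 356
|T(j0.052)| = 170 × 1900 / (0.7219 × 356) = 1256.9
20 log₁₀(1256.9) = 61.99 dB

62.0 dB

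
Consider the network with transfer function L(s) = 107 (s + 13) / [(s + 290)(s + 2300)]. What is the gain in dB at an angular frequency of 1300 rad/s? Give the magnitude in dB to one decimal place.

-28.1 dB

|j1300 + 13| = √(1300² + 13²) = 1300
|j1300 + 290| = √(1300² + 290²) = 1332
|j1300 + 2300| = √(1300² + 2300²) = 2642
|L(j1300)| = 107 × 1300 / (1332 × 2642) = 0.03953
20 log₁₀(0.03953) = -28.06 dB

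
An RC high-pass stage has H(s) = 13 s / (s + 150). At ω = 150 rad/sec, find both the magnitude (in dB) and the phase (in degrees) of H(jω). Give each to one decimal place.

|j150| = 150
|j150 + 150| = √(150² + 150²) = 212.1
|H(j150)| = 13 × 150 / 212.1 = 9.1924
20 log₁₀(9.1924) = 19.27 dB
∠(j150) = 90.00°
∠(j150 + 150) = arctan(150/150) = 45.00°
∠H(j150) = 90.00° − 45.00° = 45.00°

|H| = 19.3 dB, ∠H = 45.0°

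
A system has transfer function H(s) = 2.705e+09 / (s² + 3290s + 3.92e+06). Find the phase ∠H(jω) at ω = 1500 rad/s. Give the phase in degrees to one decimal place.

∠[(j1500)² + 3290(j1500) + 3.92e+06] = ∠[1.67e+06 + j4.935e+06] = 71.30°
∠H(j1500) = −71.30° = -71.30°

-71.3°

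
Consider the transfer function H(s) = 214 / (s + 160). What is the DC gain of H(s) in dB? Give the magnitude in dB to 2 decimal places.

H(0) = 214 / 160 = 1.3375
20 log₁₀(1.3375) = 2.526 dB

2.53 dB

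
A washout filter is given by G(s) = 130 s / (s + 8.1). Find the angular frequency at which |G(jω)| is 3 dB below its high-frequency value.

8.1 rad/sec

For a single-pole high-pass, the −3 dB point is at the pole: ω = 8.1 rad/sec.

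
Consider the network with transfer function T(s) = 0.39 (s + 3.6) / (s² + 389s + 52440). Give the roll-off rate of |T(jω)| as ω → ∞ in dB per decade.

-20 dB/decade

With 1 zero and 2 poles, the high-frequency asymptotic slope is 20 × (1 − 2) = -20 dB/decade.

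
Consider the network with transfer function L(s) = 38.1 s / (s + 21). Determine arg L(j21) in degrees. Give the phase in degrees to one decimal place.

∠(j21) = 90.00°
∠(j21 + 21) = arctan(21/21) = 45.00°
∠L(j21) = 90.00° − 45.00° = 45.00°

45.0°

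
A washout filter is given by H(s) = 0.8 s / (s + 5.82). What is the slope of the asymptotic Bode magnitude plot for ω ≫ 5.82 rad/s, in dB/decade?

With 1 zero and 1 pole, the high-frequency asymptotic slope is 20 × (1 − 1) = 0 dB/decade.

0 dB/decade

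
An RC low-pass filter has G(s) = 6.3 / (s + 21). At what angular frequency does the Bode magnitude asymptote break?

The single real pole at s = −21 gives a corner at ω = 21 rad/s.

21 rad/s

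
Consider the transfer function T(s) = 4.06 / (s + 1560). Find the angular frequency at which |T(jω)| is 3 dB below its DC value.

For a single-pole low-pass, the −3 dB point is at the pole: ω = 1560 rad s⁻¹.

1560 rad s⁻¹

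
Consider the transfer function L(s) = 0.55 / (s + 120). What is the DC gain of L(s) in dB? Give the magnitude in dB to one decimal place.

L(0) = 0.55 / 120 = 0.0045833
20 log₁₀(0.0045833) = -46.78 dB

-46.8 dB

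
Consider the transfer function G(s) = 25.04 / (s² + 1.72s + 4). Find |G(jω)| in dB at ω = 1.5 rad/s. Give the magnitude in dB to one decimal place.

18.1 dB

|(j1.5)² + 1.72(j1.5) + 4| = |1.75 + j2.58| = 3.118
|G(j1.5)| = 25.04 / 3.118 = 8.032
20 log₁₀(8.032) = 18.10 dB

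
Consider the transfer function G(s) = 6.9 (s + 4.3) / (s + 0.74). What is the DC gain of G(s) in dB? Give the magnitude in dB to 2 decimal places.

32.06 dB

G(0) = 6.9 × 4.3 / 0.74 = 40.095
20 log₁₀(40.095) = 32.062 dB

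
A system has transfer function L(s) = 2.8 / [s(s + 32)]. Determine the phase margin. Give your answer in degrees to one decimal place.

89.8 deg

Gain crossover: |L(jω)| = 1 at ω ≈ 0.0875 rad s⁻¹.
∠L(j0.0875) = −90° − arctan(0.0875/32) ≈ -90.16°
PM = 180° + (-90.16°) = 89.84°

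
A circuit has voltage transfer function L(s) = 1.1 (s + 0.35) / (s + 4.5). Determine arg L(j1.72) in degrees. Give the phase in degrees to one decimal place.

∠(j1.72 + 0.35) = arctan(1.72/0.35) = 78.50°
∠(j1.72 + 4.5) = arctan(1.72/4.5) = 20.92°
∠L(j1.72) = 78.50° − 20.92° = 57.58°

57.6°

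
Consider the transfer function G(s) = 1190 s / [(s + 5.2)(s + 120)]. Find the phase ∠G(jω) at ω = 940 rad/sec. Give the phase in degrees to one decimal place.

∠(j940) = 90.00°
∠(j940 + 5.2) = arctan(940/5.2) = 89.68°
∠(j940 + 120) = arctan(940/120) = 82.72°
∠G(j940) = 90.00° − (89.68° + 82.72°) = -82.41°

-82.4 deg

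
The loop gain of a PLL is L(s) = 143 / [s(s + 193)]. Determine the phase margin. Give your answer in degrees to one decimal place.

Gain crossover: |L(jω)| = 1 at ω ≈ 0.741 rad/s.
∠L(j0.741) = −90° − arctan(0.741/193) ≈ -90.22°
PM = 180° + (-90.22°) = 89.78°

89.8°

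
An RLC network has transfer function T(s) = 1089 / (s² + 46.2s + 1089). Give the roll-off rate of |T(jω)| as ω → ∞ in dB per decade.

-40 dB/decade

With 0 zeros and 2 poles, the high-frequency asymptotic slope is 20 × (0 − 2) = -40 dB/decade.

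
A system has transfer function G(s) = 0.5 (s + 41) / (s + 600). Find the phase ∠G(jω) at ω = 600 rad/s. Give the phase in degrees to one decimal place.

∠(j600 + 41) = arctan(600/41) = 86.09°
∠(j600 + 600) = arctan(600/600) = 45.00°
∠G(j600) = 86.09° − 45.00° = 41.09°

41.1°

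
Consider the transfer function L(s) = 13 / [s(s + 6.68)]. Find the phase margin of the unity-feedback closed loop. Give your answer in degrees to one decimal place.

Gain crossover: |L(jω)| = 1 at ω ≈ 1.87 rad/s.
∠L(j1.87) = −90° − arctan(1.87/6.68) ≈ -105.67°
PM = 180° + (-105.67°) = 74.33°

74.3°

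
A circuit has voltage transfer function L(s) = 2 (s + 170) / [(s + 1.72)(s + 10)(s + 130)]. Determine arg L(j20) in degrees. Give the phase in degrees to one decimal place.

∠(j20 + 170) = arctan(20/170) = 6.71°
∠(j20 + 1.72) = arctan(20/1.72) = 85.08°
∠(j20 + 10) = arctan(20/10) = 63.43°
∠(j20 + 130) = arctan(20/130) = 8.75°
∠L(j20) = 6.71° − (85.08° + 63.43° + 8.75°) = -150.56°

-150.6 deg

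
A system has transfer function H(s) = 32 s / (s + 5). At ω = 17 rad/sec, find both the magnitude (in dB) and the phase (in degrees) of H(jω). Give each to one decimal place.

|H| = 29.7 dB, ∠H = 16.4°

|j17| = 17
|j17 + 5| = √(17² + 5²) = 17.72
|H(j17)| = 32 × 17 / 17.72 = 30.7
20 log₁₀(30.7) = 29.74 dB
∠(j17) = 90.00°
∠(j17 + 5) = arctan(17/5) = 73.61°
∠H(j17) = 90.00° − 73.61° = 16.39°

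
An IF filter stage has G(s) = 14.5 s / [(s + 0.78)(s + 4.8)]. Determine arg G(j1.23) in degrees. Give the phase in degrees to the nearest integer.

18°

∠(j1.23) = 90.00°
∠(j1.23 + 0.78) = arctan(1.23/0.78) = 57.62°
∠(j1.23 + 4.8) = arctan(1.23/4.8) = 14.37°
∠G(j1.23) = 90.00° − (57.62° + 14.37°) = 18.01°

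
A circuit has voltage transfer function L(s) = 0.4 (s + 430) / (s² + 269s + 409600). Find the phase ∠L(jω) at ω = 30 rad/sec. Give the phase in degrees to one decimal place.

2.9 deg

∠(j30 + 430) = arctan(30/430) = 3.99°
∠[(j30)² + 269(j30) + 409600] = ∠[4.087e+05 + j8070] = 1.13°
∠L(j30) = 3.99° − 1.13° = 2.86°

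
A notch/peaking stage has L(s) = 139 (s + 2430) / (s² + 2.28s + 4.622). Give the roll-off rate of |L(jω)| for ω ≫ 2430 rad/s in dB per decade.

-20 dB/decade

With 1 zero and 2 poles, the high-frequency asymptotic slope is 20 × (1 − 2) = -20 dB/decade.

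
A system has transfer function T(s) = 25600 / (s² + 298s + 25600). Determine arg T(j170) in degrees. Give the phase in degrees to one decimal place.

-93.7 deg

∠[(j170)² + 298(j170) + 25600] = ∠[-3300 + j50660] = 93.73°
∠T(j170) = −93.73° = -93.73°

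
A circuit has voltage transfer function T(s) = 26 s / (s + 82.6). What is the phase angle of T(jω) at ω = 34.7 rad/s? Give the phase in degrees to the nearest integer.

∠(j34.7) = 90.00°
∠(j34.7 + 82.6) = arctan(34.7/82.6) = 22.79°
∠T(j34.7) = 90.00° − 22.79° = 67.21°

67 deg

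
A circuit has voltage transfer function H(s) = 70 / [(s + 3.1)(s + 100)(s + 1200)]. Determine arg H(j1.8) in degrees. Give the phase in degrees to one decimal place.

∠(j1.8 + 3.1) = arctan(1.8/3.1) = 30.14°
∠(j1.8 + 100) = arctan(1.8/100) = 1.03°
∠(j1.8 + 1200) = arctan(1.8/1200) = 0.09°
∠H(j1.8) = − (30.14° + 1.03° + 0.09°) = -31.26°

-31.3°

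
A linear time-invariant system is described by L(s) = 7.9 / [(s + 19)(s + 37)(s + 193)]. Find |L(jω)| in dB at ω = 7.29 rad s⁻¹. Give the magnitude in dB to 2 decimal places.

|j7.29 + 19| = √(7.29² + 19²) = 20.35
|j7.29 + 37| = √(7.29² + 37²) = 37.71
|j7.29 + 193| = √(7.29² + 193²) = 193.1
|L(j7.29)| = 7.9 / (20.35 × 37.71 × 193.1) = 5.3298e-05
20 log₁₀(5.3298e-05) = -85.466 dB

-85.47 dB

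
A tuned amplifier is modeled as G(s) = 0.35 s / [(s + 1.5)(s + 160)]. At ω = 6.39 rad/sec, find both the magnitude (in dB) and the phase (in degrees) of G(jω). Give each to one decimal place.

|j6.39| = 6.39
|j6.39 + 1.5| = √(6.39² + 1.5²) = 6.564
|j6.39 + 160| = √(6.39² + 160²) = 160.1
|G(j6.39)| = 0.35 × 6.39 / (6.564 × 160.1) = 0.0021279
20 log₁₀(0.0021279) = -53.44 dB
∠(j6.39) = 90.00°
∠(j6.39 + 1.5) = arctan(6.39/1.5) = 76.79°
∠(j6.39 + 160) = arctan(6.39/160) = 2.29°
∠G(j6.39) = 90.00° − (76.79° + 2.29°) = 10.92°

|G| = -53.4 dB, ∠G = 10.9°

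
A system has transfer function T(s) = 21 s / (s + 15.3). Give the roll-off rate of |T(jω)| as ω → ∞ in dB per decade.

0 dB/decade

With 1 zero and 1 pole, the high-frequency asymptotic slope is 20 × (1 − 1) = 0 dB/decade.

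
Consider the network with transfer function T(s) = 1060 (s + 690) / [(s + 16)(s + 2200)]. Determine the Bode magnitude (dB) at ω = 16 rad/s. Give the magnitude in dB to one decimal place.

23.3 dB

|j16 + 690| = √(16² + 690²) = 690.2
|j16 + 16| = √(16² + 16²) = 22.63
|j16 + 2200| = √(16² + 2200²) = 2200
|T(j16)| = 1060 × 690.2 / (22.63 × 2200) = 14.696
20 log₁₀(14.696) = 23.34 dB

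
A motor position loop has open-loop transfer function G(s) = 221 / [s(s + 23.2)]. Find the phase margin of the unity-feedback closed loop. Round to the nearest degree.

Gain crossover: |G(jω)| = 1 at ω ≈ 8.89 rad/s.
∠G(j8.89) = −90° − arctan(8.89/23.2) ≈ -110.98°
PM = 180° + (-110.98°) = 69.02°

69°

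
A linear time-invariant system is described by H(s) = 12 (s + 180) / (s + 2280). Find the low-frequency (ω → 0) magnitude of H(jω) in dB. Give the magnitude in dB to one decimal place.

H(0) = 12 × 180 / 2280 = 0.94737
20 log₁₀(0.94737) = -0.47 dB

-0.5 dB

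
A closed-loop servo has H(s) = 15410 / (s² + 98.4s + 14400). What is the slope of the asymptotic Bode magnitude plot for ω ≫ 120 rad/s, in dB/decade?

-40 dB/decade

With 0 zeros and 2 poles, the high-frequency asymptotic slope is 20 × (0 − 2) = -40 dB/decade.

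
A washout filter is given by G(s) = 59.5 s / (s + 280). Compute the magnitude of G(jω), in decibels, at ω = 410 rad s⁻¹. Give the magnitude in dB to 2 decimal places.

33.83 dB

|j410| = 410
|j410 + 280| = √(410² + 280²) = 496.5
|G(j410)| = 59.5 × 410 / 496.5 = 49.135
20 log₁₀(49.135) = 33.828 dB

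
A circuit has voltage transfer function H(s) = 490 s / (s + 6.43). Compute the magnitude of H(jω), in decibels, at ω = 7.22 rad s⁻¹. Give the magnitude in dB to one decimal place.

|j7.22| = 7.22
|j7.22 + 6.43| = √(7.22² + 6.43²) = 9.668
|H(j7.22)| = 490 × 7.22 / 9.668 = 365.92
20 log₁₀(365.92) = 51.27 dB

51.3 dB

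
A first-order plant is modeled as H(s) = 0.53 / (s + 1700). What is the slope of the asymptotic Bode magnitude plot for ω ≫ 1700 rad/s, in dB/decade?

-20 dB/decade

With 0 zeros and 1 pole, the high-frequency asymptotic slope is 20 × (0 − 1) = -20 dB/decade.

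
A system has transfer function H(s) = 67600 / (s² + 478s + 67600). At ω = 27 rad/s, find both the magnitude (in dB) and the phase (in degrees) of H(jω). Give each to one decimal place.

|(j27)² + 478(j27) + 67600| = |66871 + j12906| = 6.811e+04
|H(j27)| = 67600 / 6.811e+04 = 0.99258
20 log₁₀(0.99258) = -0.06 dB
∠[(j27)² + 478(j27) + 67600] = ∠[66871 + j12906] = 10.92°
∠H(j27) = −10.92° = -10.92°

|H| = -0.1 dB, ∠H = -10.9°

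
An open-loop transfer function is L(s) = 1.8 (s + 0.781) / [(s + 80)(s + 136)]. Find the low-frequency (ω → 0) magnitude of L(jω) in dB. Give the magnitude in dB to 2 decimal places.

L(0) = 1.8 × 0.781 / (80 × 136) = 0.00012921
20 log₁₀(0.00012921) = -77.774 dB

-77.77 dB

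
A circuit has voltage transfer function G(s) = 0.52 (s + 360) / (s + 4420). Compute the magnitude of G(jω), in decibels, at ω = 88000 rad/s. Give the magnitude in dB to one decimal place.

-5.7 dB

|j88000 + 360| = √(88000² + 360²) = 8.8e+04
|j88000 + 4420| = √(88000² + 4420²) = 8.811e+04
|G(j88000)| = 0.52 × 8.8e+04 / 8.811e+04 = 0.51935
20 log₁₀(0.51935) = -5.69 dB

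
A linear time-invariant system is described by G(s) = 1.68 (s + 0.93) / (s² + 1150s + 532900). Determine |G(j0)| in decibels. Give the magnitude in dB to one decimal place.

G(0) = 1.68 × 0.93 / 532900 = 2.9319e-06
20 log₁₀(2.9319e-06) = -110.66 dB

-110.7 dB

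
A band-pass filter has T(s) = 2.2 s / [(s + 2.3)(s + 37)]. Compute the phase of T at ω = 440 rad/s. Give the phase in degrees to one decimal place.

∠(j440) = 90.00°
∠(j440 + 2.3) = arctan(440/2.3) = 89.70°
∠(j440 + 37) = arctan(440/37) = 85.19°
∠T(j440) = 90.00° − (89.70° + 85.19°) = -84.89°

-84.9°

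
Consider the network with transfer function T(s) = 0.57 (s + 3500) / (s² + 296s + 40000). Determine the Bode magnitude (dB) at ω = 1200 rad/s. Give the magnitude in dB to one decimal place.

-56.7 dB

|j1200 + 3500| = √(1200² + 3500²) = 3700
|(j1200)² + 296(j1200) + 40000| = |-1.4e+06 + j3.552e+05| = 1.444e+06
|T(j1200)| = 0.57 × 3700 / 1.444e+06 = 0.0014602
20 log₁₀(0.0014602) = -56.71 dB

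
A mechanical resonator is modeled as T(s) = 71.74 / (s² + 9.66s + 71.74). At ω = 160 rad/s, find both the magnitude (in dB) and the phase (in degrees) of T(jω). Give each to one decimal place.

|(j160)² + 9.66(j160) + 71.74| = |-25528 + j1545.6| = 2.558e+04
|T(j160)| = 71.74 / 2.558e+04 = 0.0028051
20 log₁₀(0.0028051) = -51.04 dB
∠[(j160)² + 9.66(j160) + 71.74] = ∠[-25528 + j1545.6] = 176.54°
∠T(j160) = −176.54° = -176.54°

|T| = -51.0 dB, ∠T = -176.5°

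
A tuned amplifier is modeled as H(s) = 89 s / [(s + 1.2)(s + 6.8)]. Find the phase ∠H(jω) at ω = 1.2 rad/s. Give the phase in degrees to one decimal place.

35.0°

∠(j1.2) = 90.00°
∠(j1.2 + 1.2) = arctan(1.2/1.2) = 45.00°
∠(j1.2 + 6.8) = arctan(1.2/6.8) = 10.01°
∠H(j1.2) = 90.00° − (45.00° + 10.01°) = 34.99°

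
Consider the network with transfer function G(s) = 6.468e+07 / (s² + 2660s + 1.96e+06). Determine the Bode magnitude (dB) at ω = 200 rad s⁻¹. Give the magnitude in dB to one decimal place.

30.2 dB

|(j200)² + 2660(j200) + 1.96e+06| = |1.92e+06 + j5.32e+05| = 1.992e+06
|G(j200)| = 6.468e+07 / 1.992e+06 = 32.464
20 log₁₀(32.464) = 30.23 dB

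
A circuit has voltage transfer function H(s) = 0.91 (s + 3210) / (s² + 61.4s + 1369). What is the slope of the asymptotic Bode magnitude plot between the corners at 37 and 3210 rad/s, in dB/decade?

-40 dB/decade

In this band the factors already past their corner are: complex pole pair at ωₙ ≈ 37; net slope = -40 dB/decade.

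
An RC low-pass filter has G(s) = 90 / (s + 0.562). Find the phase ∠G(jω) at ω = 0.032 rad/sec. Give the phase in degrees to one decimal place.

-3.3°

∠(j0.032 + 0.562) = arctan(0.032/0.562) = 3.26°
∠G(j0.032) = −3.26° = -3.26°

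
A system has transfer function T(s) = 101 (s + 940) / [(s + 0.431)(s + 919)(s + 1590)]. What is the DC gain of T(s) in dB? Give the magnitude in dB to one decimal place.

-16.4 dB

T(0) = 101 × 940 / (0.431 × 919 × 1590) = 0.15075
20 log₁₀(0.15075) = -16.43 dB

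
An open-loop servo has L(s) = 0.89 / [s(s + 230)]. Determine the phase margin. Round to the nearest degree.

Gain crossover: |L(jω)| = 1 at ω ≈ 0.00387 rad/s.
∠L(j0.00387) = −90° − arctan(0.00387/230) ≈ -90.00°
PM = 180° + (-90.00°) = 90.00°

90 deg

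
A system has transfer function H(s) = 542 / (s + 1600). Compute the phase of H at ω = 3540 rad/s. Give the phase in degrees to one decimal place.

-65.7 deg

∠(j3540 + 1600) = arctan(3540/1600) = 65.68°
∠H(j3540) = −65.68° = -65.68°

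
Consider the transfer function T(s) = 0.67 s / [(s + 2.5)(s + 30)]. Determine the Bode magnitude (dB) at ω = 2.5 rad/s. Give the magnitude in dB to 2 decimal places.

-36.06 dB

|j2.5| = 2.5
|j2.5 + 2.5| = √(2.5² + 2.5²) = 3.536
|j2.5 + 30| = √(2.5² + 30²) = 30.1
|T(j2.5)| = 0.67 × 2.5 / (3.536 × 30.1) = 0.015738
20 log₁₀(0.015738) = -36.061 dB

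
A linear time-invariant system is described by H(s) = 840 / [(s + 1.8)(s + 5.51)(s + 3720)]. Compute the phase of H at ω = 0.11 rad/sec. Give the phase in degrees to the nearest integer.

∠(j0.11 + 1.8) = arctan(0.11/1.8) = 3.50°
∠(j0.11 + 5.51) = arctan(0.11/5.51) = 1.14°
∠(j0.11 + 3720) = arctan(0.11/3720) = 0.00°
∠H(j0.11) = − (3.50° + 1.14° + 0.00°) = -4.64°

-5°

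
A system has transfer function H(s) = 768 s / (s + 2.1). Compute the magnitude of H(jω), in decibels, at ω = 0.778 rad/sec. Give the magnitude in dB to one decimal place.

|j0.778| = 0.778
|j0.778 + 2.1| = √(0.778² + 2.1²) = 2.239
|H(j0.778)| = 768 × 0.778 / 2.239 = 266.8
20 log₁₀(266.8) = 48.52 dB

48.5 dB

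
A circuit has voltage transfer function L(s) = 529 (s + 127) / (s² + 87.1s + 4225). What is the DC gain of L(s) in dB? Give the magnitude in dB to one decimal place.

L(0) = 529 × 127 / 4225 = 15.901
20 log₁₀(15.901) = 24.03 dB

24.0 dB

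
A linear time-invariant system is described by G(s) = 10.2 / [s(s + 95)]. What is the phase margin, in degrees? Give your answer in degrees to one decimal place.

89.9°

Gain crossover: |G(jω)| = 1 at ω ≈ 0.107 rad s⁻¹.
∠G(j0.107) = −90° − arctan(0.107/95) ≈ -90.06°
PM = 180° + (-90.06°) = 89.94°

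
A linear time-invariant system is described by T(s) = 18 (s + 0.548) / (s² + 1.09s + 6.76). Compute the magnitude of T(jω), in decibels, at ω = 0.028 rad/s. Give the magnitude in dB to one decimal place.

|j0.028 + 0.548| = √(0.028² + 0.548²) = 0.5487
|(j0.028)² + 1.09(j0.028) + 6.76| = |6.7592 + j0.03052| = 6.759
|T(j0.028)| = 18 × 0.5487 / 6.759 = 1.4612
20 log₁₀(1.4612) = 3.29 dB

3.3 dB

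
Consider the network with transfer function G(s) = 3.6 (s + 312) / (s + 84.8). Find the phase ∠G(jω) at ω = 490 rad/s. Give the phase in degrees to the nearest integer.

∠(j490 + 312) = arctan(490/312) = 57.51°
∠(j490 + 84.8) = arctan(490/84.8) = 80.18°
∠G(j490) = 57.51° − 80.18° = -22.67°

-23°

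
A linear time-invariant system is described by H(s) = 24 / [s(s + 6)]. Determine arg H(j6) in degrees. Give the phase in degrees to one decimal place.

-135.0°

∠(j6 + 6) = arctan(6/6) = 45.00°
∠(j6) = 90.00°
∠H(j6) = − (45.00° + 90.00°) = -135.00°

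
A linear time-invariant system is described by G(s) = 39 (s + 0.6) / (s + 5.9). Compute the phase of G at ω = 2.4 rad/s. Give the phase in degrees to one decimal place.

∠(j2.4 + 0.6) = arctan(2.4/0.6) = 75.96°
∠(j2.4 + 5.9) = arctan(2.4/5.9) = 22.14°
∠G(j2.4) = 75.96° − 22.14° = 53.83°

53.8°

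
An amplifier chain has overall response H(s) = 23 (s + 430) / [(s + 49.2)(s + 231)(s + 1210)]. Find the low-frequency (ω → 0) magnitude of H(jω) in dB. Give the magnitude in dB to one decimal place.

H(0) = 23 × 430 / (49.2 × 231 × 1210) = 0.00071917
20 log₁₀(0.00071917) = -62.86 dB

-62.9 dB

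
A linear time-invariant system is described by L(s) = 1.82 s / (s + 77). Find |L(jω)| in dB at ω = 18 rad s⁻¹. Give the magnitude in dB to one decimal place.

-7.7 dB

|j18| = 18
|j18 + 77| = √(18² + 77²) = 79.08
|L(j18)| = 1.82 × 18 / 79.08 = 0.41429
20 log₁₀(0.41429) = -7.65 dB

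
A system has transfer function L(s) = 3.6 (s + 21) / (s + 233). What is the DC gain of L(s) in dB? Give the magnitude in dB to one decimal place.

-9.8 dB

L(0) = 3.6 × 21 / 233 = 0.32446
20 log₁₀(0.32446) = -9.78 dB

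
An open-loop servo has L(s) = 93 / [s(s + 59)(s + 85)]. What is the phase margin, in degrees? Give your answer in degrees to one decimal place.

Gain crossover: |L(jω)| = 1 at ω ≈ 0.0185 rad/sec.
∠L(j0.0185) = −90° − arctan(0.0185/59) − arctan(0.0185/85) ≈ -90.03°
PM = 180° + (-90.03°) = 89.97°

90.0°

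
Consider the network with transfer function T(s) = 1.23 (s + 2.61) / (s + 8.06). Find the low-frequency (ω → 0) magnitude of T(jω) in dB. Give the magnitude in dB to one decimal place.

T(0) = 1.23 × 2.61 / 8.06 = 0.3983
20 log₁₀(0.3983) = -8.00 dB

-8.0 dB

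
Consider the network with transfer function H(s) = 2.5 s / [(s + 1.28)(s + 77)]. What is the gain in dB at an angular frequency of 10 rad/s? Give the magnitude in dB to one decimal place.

|j10| = 10
|j10 + 1.28| = √(10² + 1.28²) = 10.08
|j10 + 77| = √(10² + 77²) = 77.65
|H(j10)| = 2.5 × 10 / (10.08 × 77.65) = 0.031937
20 log₁₀(0.031937) = -29.91 dB

-29.9 dB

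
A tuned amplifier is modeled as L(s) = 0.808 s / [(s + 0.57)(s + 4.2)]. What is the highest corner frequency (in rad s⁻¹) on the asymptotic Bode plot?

Break frequencies occur at each pole and zero magnitude: 0.57 rad s⁻¹, 4.2 rad s⁻¹.
The highest is 4.2 rad s⁻¹.

4.2 rad s⁻¹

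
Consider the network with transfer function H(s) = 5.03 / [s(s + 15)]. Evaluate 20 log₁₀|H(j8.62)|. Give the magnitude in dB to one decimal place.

|j8.62 + 15| = √(8.62² + 15²) = 17.3
|j8.62| = 8.62
|H(j8.62)| = 5.03 / (17.3 × 8.62) = 0.033729
20 log₁₀(0.033729) = -29.44 dB

-29.4 dB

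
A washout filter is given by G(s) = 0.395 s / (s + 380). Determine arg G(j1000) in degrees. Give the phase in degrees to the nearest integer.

∠(j1000) = 90.00°
∠(j1000 + 380) = arctan(1000/380) = 69.19°
∠G(j1000) = 90.00° − 69.19° = 20.81°

21°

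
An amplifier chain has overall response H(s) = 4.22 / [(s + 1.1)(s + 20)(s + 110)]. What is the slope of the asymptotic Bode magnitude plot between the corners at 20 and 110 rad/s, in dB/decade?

In this band the factors already past their corner are: pole at 1.1, pole at 20; net slope = -40 dB/decade.

-40 dB/decade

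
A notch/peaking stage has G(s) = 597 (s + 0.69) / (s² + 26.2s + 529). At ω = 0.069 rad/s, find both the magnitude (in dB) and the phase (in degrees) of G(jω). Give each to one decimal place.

|j0.069 + 0.69| = √(0.069² + 0.69²) = 0.6934
|(j0.069)² + 26.2(j0.069) + 529| = |529 + j1.8078| = 529
|G(j0.069)| = 597 × 0.6934 / 529 = 0.78258
20 log₁₀(0.78258) = -2.13 dB
∠(j0.069 + 0.69) = arctan(0.069/0.69) = 5.71°
∠[(j0.069)² + 26.2(j0.069) + 529] = ∠[529 + j1.8078] = 0.20°
∠G(j0.069) = 5.71° − 0.20° = 5.51°

|G| = -2.1 dB, ∠G = 5.5°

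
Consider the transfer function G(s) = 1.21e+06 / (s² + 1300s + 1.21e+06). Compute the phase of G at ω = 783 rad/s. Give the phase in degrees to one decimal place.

∠[(j783)² + 1300(j783) + 1.21e+06] = ∠[5.9691e+05 + j1.0179e+06] = 59.61°
∠G(j783) = −59.61° = -59.61°

-59.6°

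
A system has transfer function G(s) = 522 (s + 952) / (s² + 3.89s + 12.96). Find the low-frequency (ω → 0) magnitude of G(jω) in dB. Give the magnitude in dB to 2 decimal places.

G(0) = 522 × 952 / 12.96 = 38344
20 log₁₀(38344) = 91.674 dB

91.67 dB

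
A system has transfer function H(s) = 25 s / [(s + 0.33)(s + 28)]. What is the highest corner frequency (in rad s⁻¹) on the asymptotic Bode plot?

Break frequencies occur at each pole and zero magnitude: 0.33 rad s⁻¹, 28 rad s⁻¹.
The highest is 28 rad s⁻¹.

28 rad s⁻¹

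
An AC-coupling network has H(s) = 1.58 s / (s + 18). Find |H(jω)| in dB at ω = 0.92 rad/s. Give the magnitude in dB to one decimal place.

|j0.92| = 0.92
|j0.92 + 18| = √(0.92² + 18²) = 18.02
|H(j0.92)| = 1.58 × 0.92 / 18.02 = 0.08065
20 log₁₀(0.08065) = -21.87 dB

-21.9 dB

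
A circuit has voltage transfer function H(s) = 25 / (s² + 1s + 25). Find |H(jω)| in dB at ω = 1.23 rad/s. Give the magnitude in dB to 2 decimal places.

0.53 dB

|(j1.23)² + 1(j1.23) + 25| = |23.487 + j1.23| = 23.52
|H(j1.23)| = 25 / 23.52 = 1.063
20 log₁₀(1.063) = 0.530 dB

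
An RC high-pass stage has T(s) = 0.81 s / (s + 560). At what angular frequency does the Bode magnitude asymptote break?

560 rad/sec

The single real pole at s = −560 gives a corner at ω = 560 rad/sec.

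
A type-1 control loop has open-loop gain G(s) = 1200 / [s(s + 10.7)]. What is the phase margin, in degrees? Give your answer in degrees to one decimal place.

Gain crossover: |G(jω)| = 1 at ω ≈ 33.8 rad/s.
∠G(j33.8) = −90° − arctan(33.8/10.7) ≈ -162.45°
PM = 180° + (-162.45°) = 17.55°

17.6 deg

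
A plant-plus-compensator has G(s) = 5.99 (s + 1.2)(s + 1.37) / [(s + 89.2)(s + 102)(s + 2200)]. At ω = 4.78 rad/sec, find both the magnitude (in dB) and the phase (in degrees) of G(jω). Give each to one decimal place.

|G| = -102.7 dB, ∠G = 144.0°

|j4.78 + 1.2| = √(4.78² + 1.2²) = 4.928
|j4.78 + 1.37| = √(4.78² + 1.37²) = 4.972
|j4.78 + 89.2| = √(4.78² + 89.2²) = 89.33
|j4.78 + 102| = √(4.78² + 102²) = 102.1
|j4.78 + 2200| = √(4.78² + 2200²) = 2200
|G(j4.78)| = 5.99 × 4.928 × 4.972 / (89.33 × 102.1 × 2200) = 7.3149e-06
20 log₁₀(7.3149e-06) = -102.72 dB
∠(j4.78 + 1.2) = arctan(4.78/1.2) = 75.91°
∠(j4.78 + 1.37) = arctan(4.78/1.37) = 74.01°
∠(j4.78 + 89.2) = arctan(4.78/89.2) = 3.07°
∠(j4.78 + 102) = arctan(4.78/102) = 2.68°
∠(j4.78 + 2200) = arctan(4.78/2200) = 0.12°
∠G(j4.78) = 75.91° + 74.01° − (3.07° + 2.68° + 0.12°) = 144.04°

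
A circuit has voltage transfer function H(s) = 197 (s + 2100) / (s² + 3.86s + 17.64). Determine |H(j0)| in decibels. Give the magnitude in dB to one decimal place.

87.4 dB

H(0) = 197 × 2100 / 17.64 = 23452
20 log₁₀(23452) = 87.40 dB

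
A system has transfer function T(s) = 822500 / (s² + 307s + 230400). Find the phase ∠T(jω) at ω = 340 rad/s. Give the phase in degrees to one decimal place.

-42.3°

∠[(j340)² + 307(j340) + 230400] = ∠[1.148e+05 + j1.0438e+05] = 42.28°
∠T(j340) = −42.28° = -42.28°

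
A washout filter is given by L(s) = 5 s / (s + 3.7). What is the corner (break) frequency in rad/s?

The single real pole at s = −3.7 gives a corner at ω = 3.7 rad/s.

3.7 rad/s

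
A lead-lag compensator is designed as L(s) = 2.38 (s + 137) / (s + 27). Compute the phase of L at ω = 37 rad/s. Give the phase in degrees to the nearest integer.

∠(j37 + 137) = arctan(37/137) = 15.11°
∠(j37 + 27) = arctan(37/27) = 53.88°
∠L(j37) = 15.11° − 53.88° = -38.77°

-39°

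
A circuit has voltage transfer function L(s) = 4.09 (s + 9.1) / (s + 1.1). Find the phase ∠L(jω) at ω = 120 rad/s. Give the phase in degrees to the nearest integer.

∠(j120 + 9.1) = arctan(120/9.1) = 85.66°
∠(j120 + 1.1) = arctan(120/1.1) = 89.47°
∠L(j120) = 85.66° − 89.47° = -3.81°

-4°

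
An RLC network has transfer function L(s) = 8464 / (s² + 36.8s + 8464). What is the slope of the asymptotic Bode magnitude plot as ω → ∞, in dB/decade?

-40 dB/decade

With 0 zeros and 2 poles, the high-frequency asymptotic slope is 20 × (0 − 2) = -40 dB/decade.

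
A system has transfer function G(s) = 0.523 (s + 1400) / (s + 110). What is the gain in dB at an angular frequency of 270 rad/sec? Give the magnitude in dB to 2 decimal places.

|j270 + 1400| = √(270² + 1400²) = 1426
|j270 + 110| = √(270² + 110²) = 291.5
|G(j270)| = 0.523 × 1426 / 291.5 = 2.5577
20 log₁₀(2.5577) = 8.157 dB

8.16 dB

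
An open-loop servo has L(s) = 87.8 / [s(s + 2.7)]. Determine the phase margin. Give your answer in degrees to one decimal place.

Gain crossover: |L(jω)| = 1 at ω ≈ 9.18 rad/s.
∠L(j9.18) = −90° − arctan(9.18/2.7) ≈ -163.61°
PM = 180° + (-163.61°) = 16.39°

16.4°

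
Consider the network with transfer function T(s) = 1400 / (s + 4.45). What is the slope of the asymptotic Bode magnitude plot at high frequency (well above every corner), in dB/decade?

With 0 zeros and 1 pole, the high-frequency asymptotic slope is 20 × (0 − 1) = -20 dB/decade.

-20 dB/decade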